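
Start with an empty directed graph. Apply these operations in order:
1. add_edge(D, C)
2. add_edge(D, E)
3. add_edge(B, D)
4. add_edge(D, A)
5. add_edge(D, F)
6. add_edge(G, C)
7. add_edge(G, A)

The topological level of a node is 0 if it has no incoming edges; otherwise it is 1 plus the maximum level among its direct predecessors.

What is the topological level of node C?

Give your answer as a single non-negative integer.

Answer: 2

Derivation:
Op 1: add_edge(D, C). Edges now: 1
Op 2: add_edge(D, E). Edges now: 2
Op 3: add_edge(B, D). Edges now: 3
Op 4: add_edge(D, A). Edges now: 4
Op 5: add_edge(D, F). Edges now: 5
Op 6: add_edge(G, C). Edges now: 6
Op 7: add_edge(G, A). Edges now: 7
Compute levels (Kahn BFS):
  sources (in-degree 0): B, G
  process B: level=0
    B->D: in-degree(D)=0, level(D)=1, enqueue
  process G: level=0
    G->A: in-degree(A)=1, level(A)>=1
    G->C: in-degree(C)=1, level(C)>=1
  process D: level=1
    D->A: in-degree(A)=0, level(A)=2, enqueue
    D->C: in-degree(C)=0, level(C)=2, enqueue
    D->E: in-degree(E)=0, level(E)=2, enqueue
    D->F: in-degree(F)=0, level(F)=2, enqueue
  process A: level=2
  process C: level=2
  process E: level=2
  process F: level=2
All levels: A:2, B:0, C:2, D:1, E:2, F:2, G:0
level(C) = 2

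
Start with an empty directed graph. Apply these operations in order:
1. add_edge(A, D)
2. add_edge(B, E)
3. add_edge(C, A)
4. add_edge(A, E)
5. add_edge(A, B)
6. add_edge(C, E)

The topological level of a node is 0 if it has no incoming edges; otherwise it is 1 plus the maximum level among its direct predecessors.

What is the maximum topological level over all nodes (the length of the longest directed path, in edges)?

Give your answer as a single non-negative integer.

Op 1: add_edge(A, D). Edges now: 1
Op 2: add_edge(B, E). Edges now: 2
Op 3: add_edge(C, A). Edges now: 3
Op 4: add_edge(A, E). Edges now: 4
Op 5: add_edge(A, B). Edges now: 5
Op 6: add_edge(C, E). Edges now: 6
Compute levels (Kahn BFS):
  sources (in-degree 0): C
  process C: level=0
    C->A: in-degree(A)=0, level(A)=1, enqueue
    C->E: in-degree(E)=2, level(E)>=1
  process A: level=1
    A->B: in-degree(B)=0, level(B)=2, enqueue
    A->D: in-degree(D)=0, level(D)=2, enqueue
    A->E: in-degree(E)=1, level(E)>=2
  process B: level=2
    B->E: in-degree(E)=0, level(E)=3, enqueue
  process D: level=2
  process E: level=3
All levels: A:1, B:2, C:0, D:2, E:3
max level = 3

Answer: 3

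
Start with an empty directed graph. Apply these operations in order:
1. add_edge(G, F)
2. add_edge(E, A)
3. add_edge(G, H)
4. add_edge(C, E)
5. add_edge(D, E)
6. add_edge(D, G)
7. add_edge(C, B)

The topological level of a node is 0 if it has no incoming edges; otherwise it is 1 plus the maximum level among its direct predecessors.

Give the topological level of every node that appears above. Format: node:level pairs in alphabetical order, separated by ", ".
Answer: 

Op 1: add_edge(G, F). Edges now: 1
Op 2: add_edge(E, A). Edges now: 2
Op 3: add_edge(G, H). Edges now: 3
Op 4: add_edge(C, E). Edges now: 4
Op 5: add_edge(D, E). Edges now: 5
Op 6: add_edge(D, G). Edges now: 6
Op 7: add_edge(C, B). Edges now: 7
Compute levels (Kahn BFS):
  sources (in-degree 0): C, D
  process C: level=0
    C->B: in-degree(B)=0, level(B)=1, enqueue
    C->E: in-degree(E)=1, level(E)>=1
  process D: level=0
    D->E: in-degree(E)=0, level(E)=1, enqueue
    D->G: in-degree(G)=0, level(G)=1, enqueue
  process B: level=1
  process E: level=1
    E->A: in-degree(A)=0, level(A)=2, enqueue
  process G: level=1
    G->F: in-degree(F)=0, level(F)=2, enqueue
    G->H: in-degree(H)=0, level(H)=2, enqueue
  process A: level=2
  process F: level=2
  process H: level=2
All levels: A:2, B:1, C:0, D:0, E:1, F:2, G:1, H:2

Answer: A:2, B:1, C:0, D:0, E:1, F:2, G:1, H:2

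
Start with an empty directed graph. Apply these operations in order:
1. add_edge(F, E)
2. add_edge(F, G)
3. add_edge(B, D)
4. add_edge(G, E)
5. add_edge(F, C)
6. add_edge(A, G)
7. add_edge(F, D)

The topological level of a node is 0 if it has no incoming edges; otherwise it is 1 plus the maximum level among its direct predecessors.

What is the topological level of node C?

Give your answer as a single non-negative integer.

Op 1: add_edge(F, E). Edges now: 1
Op 2: add_edge(F, G). Edges now: 2
Op 3: add_edge(B, D). Edges now: 3
Op 4: add_edge(G, E). Edges now: 4
Op 5: add_edge(F, C). Edges now: 5
Op 6: add_edge(A, G). Edges now: 6
Op 7: add_edge(F, D). Edges now: 7
Compute levels (Kahn BFS):
  sources (in-degree 0): A, B, F
  process A: level=0
    A->G: in-degree(G)=1, level(G)>=1
  process B: level=0
    B->D: in-degree(D)=1, level(D)>=1
  process F: level=0
    F->C: in-degree(C)=0, level(C)=1, enqueue
    F->D: in-degree(D)=0, level(D)=1, enqueue
    F->E: in-degree(E)=1, level(E)>=1
    F->G: in-degree(G)=0, level(G)=1, enqueue
  process C: level=1
  process D: level=1
  process G: level=1
    G->E: in-degree(E)=0, level(E)=2, enqueue
  process E: level=2
All levels: A:0, B:0, C:1, D:1, E:2, F:0, G:1
level(C) = 1

Answer: 1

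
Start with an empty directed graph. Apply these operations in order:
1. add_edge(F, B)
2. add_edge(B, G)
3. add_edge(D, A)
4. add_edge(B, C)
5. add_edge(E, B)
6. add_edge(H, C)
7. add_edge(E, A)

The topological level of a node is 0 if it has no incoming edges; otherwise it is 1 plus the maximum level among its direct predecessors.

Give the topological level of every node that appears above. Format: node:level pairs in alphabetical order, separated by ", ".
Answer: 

Answer: A:1, B:1, C:2, D:0, E:0, F:0, G:2, H:0

Derivation:
Op 1: add_edge(F, B). Edges now: 1
Op 2: add_edge(B, G). Edges now: 2
Op 3: add_edge(D, A). Edges now: 3
Op 4: add_edge(B, C). Edges now: 4
Op 5: add_edge(E, B). Edges now: 5
Op 6: add_edge(H, C). Edges now: 6
Op 7: add_edge(E, A). Edges now: 7
Compute levels (Kahn BFS):
  sources (in-degree 0): D, E, F, H
  process D: level=0
    D->A: in-degree(A)=1, level(A)>=1
  process E: level=0
    E->A: in-degree(A)=0, level(A)=1, enqueue
    E->B: in-degree(B)=1, level(B)>=1
  process F: level=0
    F->B: in-degree(B)=0, level(B)=1, enqueue
  process H: level=0
    H->C: in-degree(C)=1, level(C)>=1
  process A: level=1
  process B: level=1
    B->C: in-degree(C)=0, level(C)=2, enqueue
    B->G: in-degree(G)=0, level(G)=2, enqueue
  process C: level=2
  process G: level=2
All levels: A:1, B:1, C:2, D:0, E:0, F:0, G:2, H:0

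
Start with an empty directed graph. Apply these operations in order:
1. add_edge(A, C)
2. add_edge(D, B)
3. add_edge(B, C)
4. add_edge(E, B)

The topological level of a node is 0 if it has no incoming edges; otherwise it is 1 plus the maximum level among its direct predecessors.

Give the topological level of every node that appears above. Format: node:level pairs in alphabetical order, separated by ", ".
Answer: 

Op 1: add_edge(A, C). Edges now: 1
Op 2: add_edge(D, B). Edges now: 2
Op 3: add_edge(B, C). Edges now: 3
Op 4: add_edge(E, B). Edges now: 4
Compute levels (Kahn BFS):
  sources (in-degree 0): A, D, E
  process A: level=0
    A->C: in-degree(C)=1, level(C)>=1
  process D: level=0
    D->B: in-degree(B)=1, level(B)>=1
  process E: level=0
    E->B: in-degree(B)=0, level(B)=1, enqueue
  process B: level=1
    B->C: in-degree(C)=0, level(C)=2, enqueue
  process C: level=2
All levels: A:0, B:1, C:2, D:0, E:0

Answer: A:0, B:1, C:2, D:0, E:0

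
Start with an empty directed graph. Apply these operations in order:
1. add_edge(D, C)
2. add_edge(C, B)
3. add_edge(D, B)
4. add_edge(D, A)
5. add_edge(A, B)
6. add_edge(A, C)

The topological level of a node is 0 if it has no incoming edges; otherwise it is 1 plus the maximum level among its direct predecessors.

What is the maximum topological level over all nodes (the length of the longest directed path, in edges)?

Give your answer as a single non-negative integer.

Op 1: add_edge(D, C). Edges now: 1
Op 2: add_edge(C, B). Edges now: 2
Op 3: add_edge(D, B). Edges now: 3
Op 4: add_edge(D, A). Edges now: 4
Op 5: add_edge(A, B). Edges now: 5
Op 6: add_edge(A, C). Edges now: 6
Compute levels (Kahn BFS):
  sources (in-degree 0): D
  process D: level=0
    D->A: in-degree(A)=0, level(A)=1, enqueue
    D->B: in-degree(B)=2, level(B)>=1
    D->C: in-degree(C)=1, level(C)>=1
  process A: level=1
    A->B: in-degree(B)=1, level(B)>=2
    A->C: in-degree(C)=0, level(C)=2, enqueue
  process C: level=2
    C->B: in-degree(B)=0, level(B)=3, enqueue
  process B: level=3
All levels: A:1, B:3, C:2, D:0
max level = 3

Answer: 3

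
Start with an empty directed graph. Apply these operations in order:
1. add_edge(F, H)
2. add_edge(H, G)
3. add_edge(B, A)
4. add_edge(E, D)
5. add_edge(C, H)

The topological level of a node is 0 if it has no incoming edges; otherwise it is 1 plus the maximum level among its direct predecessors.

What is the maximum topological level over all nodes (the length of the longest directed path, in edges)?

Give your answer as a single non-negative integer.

Answer: 2

Derivation:
Op 1: add_edge(F, H). Edges now: 1
Op 2: add_edge(H, G). Edges now: 2
Op 3: add_edge(B, A). Edges now: 3
Op 4: add_edge(E, D). Edges now: 4
Op 5: add_edge(C, H). Edges now: 5
Compute levels (Kahn BFS):
  sources (in-degree 0): B, C, E, F
  process B: level=0
    B->A: in-degree(A)=0, level(A)=1, enqueue
  process C: level=0
    C->H: in-degree(H)=1, level(H)>=1
  process E: level=0
    E->D: in-degree(D)=0, level(D)=1, enqueue
  process F: level=0
    F->H: in-degree(H)=0, level(H)=1, enqueue
  process A: level=1
  process D: level=1
  process H: level=1
    H->G: in-degree(G)=0, level(G)=2, enqueue
  process G: level=2
All levels: A:1, B:0, C:0, D:1, E:0, F:0, G:2, H:1
max level = 2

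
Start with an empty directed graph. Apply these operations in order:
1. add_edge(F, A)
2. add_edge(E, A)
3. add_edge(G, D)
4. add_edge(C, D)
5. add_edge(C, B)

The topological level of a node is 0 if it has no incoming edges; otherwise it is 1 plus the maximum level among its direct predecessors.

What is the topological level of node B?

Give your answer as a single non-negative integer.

Op 1: add_edge(F, A). Edges now: 1
Op 2: add_edge(E, A). Edges now: 2
Op 3: add_edge(G, D). Edges now: 3
Op 4: add_edge(C, D). Edges now: 4
Op 5: add_edge(C, B). Edges now: 5
Compute levels (Kahn BFS):
  sources (in-degree 0): C, E, F, G
  process C: level=0
    C->B: in-degree(B)=0, level(B)=1, enqueue
    C->D: in-degree(D)=1, level(D)>=1
  process E: level=0
    E->A: in-degree(A)=1, level(A)>=1
  process F: level=0
    F->A: in-degree(A)=0, level(A)=1, enqueue
  process G: level=0
    G->D: in-degree(D)=0, level(D)=1, enqueue
  process B: level=1
  process A: level=1
  process D: level=1
All levels: A:1, B:1, C:0, D:1, E:0, F:0, G:0
level(B) = 1

Answer: 1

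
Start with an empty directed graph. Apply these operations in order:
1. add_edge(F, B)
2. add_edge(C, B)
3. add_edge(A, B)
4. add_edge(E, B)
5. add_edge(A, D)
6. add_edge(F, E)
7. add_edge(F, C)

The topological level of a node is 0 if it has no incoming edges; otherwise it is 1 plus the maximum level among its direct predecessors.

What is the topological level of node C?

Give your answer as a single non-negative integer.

Answer: 1

Derivation:
Op 1: add_edge(F, B). Edges now: 1
Op 2: add_edge(C, B). Edges now: 2
Op 3: add_edge(A, B). Edges now: 3
Op 4: add_edge(E, B). Edges now: 4
Op 5: add_edge(A, D). Edges now: 5
Op 6: add_edge(F, E). Edges now: 6
Op 7: add_edge(F, C). Edges now: 7
Compute levels (Kahn BFS):
  sources (in-degree 0): A, F
  process A: level=0
    A->B: in-degree(B)=3, level(B)>=1
    A->D: in-degree(D)=0, level(D)=1, enqueue
  process F: level=0
    F->B: in-degree(B)=2, level(B)>=1
    F->C: in-degree(C)=0, level(C)=1, enqueue
    F->E: in-degree(E)=0, level(E)=1, enqueue
  process D: level=1
  process C: level=1
    C->B: in-degree(B)=1, level(B)>=2
  process E: level=1
    E->B: in-degree(B)=0, level(B)=2, enqueue
  process B: level=2
All levels: A:0, B:2, C:1, D:1, E:1, F:0
level(C) = 1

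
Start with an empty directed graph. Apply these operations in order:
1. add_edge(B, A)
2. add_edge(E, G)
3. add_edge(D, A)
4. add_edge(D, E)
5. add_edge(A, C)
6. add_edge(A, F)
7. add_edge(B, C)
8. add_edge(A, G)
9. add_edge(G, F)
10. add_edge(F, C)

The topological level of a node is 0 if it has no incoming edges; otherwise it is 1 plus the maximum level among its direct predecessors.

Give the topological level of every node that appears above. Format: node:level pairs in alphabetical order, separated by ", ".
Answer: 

Answer: A:1, B:0, C:4, D:0, E:1, F:3, G:2

Derivation:
Op 1: add_edge(B, A). Edges now: 1
Op 2: add_edge(E, G). Edges now: 2
Op 3: add_edge(D, A). Edges now: 3
Op 4: add_edge(D, E). Edges now: 4
Op 5: add_edge(A, C). Edges now: 5
Op 6: add_edge(A, F). Edges now: 6
Op 7: add_edge(B, C). Edges now: 7
Op 8: add_edge(A, G). Edges now: 8
Op 9: add_edge(G, F). Edges now: 9
Op 10: add_edge(F, C). Edges now: 10
Compute levels (Kahn BFS):
  sources (in-degree 0): B, D
  process B: level=0
    B->A: in-degree(A)=1, level(A)>=1
    B->C: in-degree(C)=2, level(C)>=1
  process D: level=0
    D->A: in-degree(A)=0, level(A)=1, enqueue
    D->E: in-degree(E)=0, level(E)=1, enqueue
  process A: level=1
    A->C: in-degree(C)=1, level(C)>=2
    A->F: in-degree(F)=1, level(F)>=2
    A->G: in-degree(G)=1, level(G)>=2
  process E: level=1
    E->G: in-degree(G)=0, level(G)=2, enqueue
  process G: level=2
    G->F: in-degree(F)=0, level(F)=3, enqueue
  process F: level=3
    F->C: in-degree(C)=0, level(C)=4, enqueue
  process C: level=4
All levels: A:1, B:0, C:4, D:0, E:1, F:3, G:2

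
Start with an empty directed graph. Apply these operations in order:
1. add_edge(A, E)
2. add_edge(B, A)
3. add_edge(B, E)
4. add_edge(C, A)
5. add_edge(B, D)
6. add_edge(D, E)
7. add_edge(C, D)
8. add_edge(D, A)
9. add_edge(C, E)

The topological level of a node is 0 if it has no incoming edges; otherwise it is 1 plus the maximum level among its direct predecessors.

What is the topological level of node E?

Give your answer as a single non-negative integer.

Op 1: add_edge(A, E). Edges now: 1
Op 2: add_edge(B, A). Edges now: 2
Op 3: add_edge(B, E). Edges now: 3
Op 4: add_edge(C, A). Edges now: 4
Op 5: add_edge(B, D). Edges now: 5
Op 6: add_edge(D, E). Edges now: 6
Op 7: add_edge(C, D). Edges now: 7
Op 8: add_edge(D, A). Edges now: 8
Op 9: add_edge(C, E). Edges now: 9
Compute levels (Kahn BFS):
  sources (in-degree 0): B, C
  process B: level=0
    B->A: in-degree(A)=2, level(A)>=1
    B->D: in-degree(D)=1, level(D)>=1
    B->E: in-degree(E)=3, level(E)>=1
  process C: level=0
    C->A: in-degree(A)=1, level(A)>=1
    C->D: in-degree(D)=0, level(D)=1, enqueue
    C->E: in-degree(E)=2, level(E)>=1
  process D: level=1
    D->A: in-degree(A)=0, level(A)=2, enqueue
    D->E: in-degree(E)=1, level(E)>=2
  process A: level=2
    A->E: in-degree(E)=0, level(E)=3, enqueue
  process E: level=3
All levels: A:2, B:0, C:0, D:1, E:3
level(E) = 3

Answer: 3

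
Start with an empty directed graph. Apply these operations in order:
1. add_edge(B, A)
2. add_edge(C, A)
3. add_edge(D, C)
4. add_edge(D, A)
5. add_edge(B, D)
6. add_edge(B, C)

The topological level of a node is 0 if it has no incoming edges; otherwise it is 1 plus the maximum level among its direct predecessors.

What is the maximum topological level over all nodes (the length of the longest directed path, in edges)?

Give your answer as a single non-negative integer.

Op 1: add_edge(B, A). Edges now: 1
Op 2: add_edge(C, A). Edges now: 2
Op 3: add_edge(D, C). Edges now: 3
Op 4: add_edge(D, A). Edges now: 4
Op 5: add_edge(B, D). Edges now: 5
Op 6: add_edge(B, C). Edges now: 6
Compute levels (Kahn BFS):
  sources (in-degree 0): B
  process B: level=0
    B->A: in-degree(A)=2, level(A)>=1
    B->C: in-degree(C)=1, level(C)>=1
    B->D: in-degree(D)=0, level(D)=1, enqueue
  process D: level=1
    D->A: in-degree(A)=1, level(A)>=2
    D->C: in-degree(C)=0, level(C)=2, enqueue
  process C: level=2
    C->A: in-degree(A)=0, level(A)=3, enqueue
  process A: level=3
All levels: A:3, B:0, C:2, D:1
max level = 3

Answer: 3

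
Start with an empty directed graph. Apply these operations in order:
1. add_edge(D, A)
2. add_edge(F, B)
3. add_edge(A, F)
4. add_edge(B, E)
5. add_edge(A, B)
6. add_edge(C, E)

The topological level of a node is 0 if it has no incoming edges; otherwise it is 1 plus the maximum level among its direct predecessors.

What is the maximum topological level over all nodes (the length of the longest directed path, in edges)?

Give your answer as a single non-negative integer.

Op 1: add_edge(D, A). Edges now: 1
Op 2: add_edge(F, B). Edges now: 2
Op 3: add_edge(A, F). Edges now: 3
Op 4: add_edge(B, E). Edges now: 4
Op 5: add_edge(A, B). Edges now: 5
Op 6: add_edge(C, E). Edges now: 6
Compute levels (Kahn BFS):
  sources (in-degree 0): C, D
  process C: level=0
    C->E: in-degree(E)=1, level(E)>=1
  process D: level=0
    D->A: in-degree(A)=0, level(A)=1, enqueue
  process A: level=1
    A->B: in-degree(B)=1, level(B)>=2
    A->F: in-degree(F)=0, level(F)=2, enqueue
  process F: level=2
    F->B: in-degree(B)=0, level(B)=3, enqueue
  process B: level=3
    B->E: in-degree(E)=0, level(E)=4, enqueue
  process E: level=4
All levels: A:1, B:3, C:0, D:0, E:4, F:2
max level = 4

Answer: 4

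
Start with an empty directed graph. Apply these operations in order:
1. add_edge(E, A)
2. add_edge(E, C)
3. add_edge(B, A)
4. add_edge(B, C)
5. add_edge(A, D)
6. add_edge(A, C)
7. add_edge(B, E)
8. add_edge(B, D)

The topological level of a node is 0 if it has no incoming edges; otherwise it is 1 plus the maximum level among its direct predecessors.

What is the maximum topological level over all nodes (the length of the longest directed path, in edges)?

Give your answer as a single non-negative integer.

Answer: 3

Derivation:
Op 1: add_edge(E, A). Edges now: 1
Op 2: add_edge(E, C). Edges now: 2
Op 3: add_edge(B, A). Edges now: 3
Op 4: add_edge(B, C). Edges now: 4
Op 5: add_edge(A, D). Edges now: 5
Op 6: add_edge(A, C). Edges now: 6
Op 7: add_edge(B, E). Edges now: 7
Op 8: add_edge(B, D). Edges now: 8
Compute levels (Kahn BFS):
  sources (in-degree 0): B
  process B: level=0
    B->A: in-degree(A)=1, level(A)>=1
    B->C: in-degree(C)=2, level(C)>=1
    B->D: in-degree(D)=1, level(D)>=1
    B->E: in-degree(E)=0, level(E)=1, enqueue
  process E: level=1
    E->A: in-degree(A)=0, level(A)=2, enqueue
    E->C: in-degree(C)=1, level(C)>=2
  process A: level=2
    A->C: in-degree(C)=0, level(C)=3, enqueue
    A->D: in-degree(D)=0, level(D)=3, enqueue
  process C: level=3
  process D: level=3
All levels: A:2, B:0, C:3, D:3, E:1
max level = 3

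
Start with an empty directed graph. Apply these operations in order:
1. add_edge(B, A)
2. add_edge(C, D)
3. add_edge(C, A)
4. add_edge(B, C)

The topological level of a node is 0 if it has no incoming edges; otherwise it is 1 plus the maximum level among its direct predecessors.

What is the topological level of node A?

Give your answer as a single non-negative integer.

Op 1: add_edge(B, A). Edges now: 1
Op 2: add_edge(C, D). Edges now: 2
Op 3: add_edge(C, A). Edges now: 3
Op 4: add_edge(B, C). Edges now: 4
Compute levels (Kahn BFS):
  sources (in-degree 0): B
  process B: level=0
    B->A: in-degree(A)=1, level(A)>=1
    B->C: in-degree(C)=0, level(C)=1, enqueue
  process C: level=1
    C->A: in-degree(A)=0, level(A)=2, enqueue
    C->D: in-degree(D)=0, level(D)=2, enqueue
  process A: level=2
  process D: level=2
All levels: A:2, B:0, C:1, D:2
level(A) = 2

Answer: 2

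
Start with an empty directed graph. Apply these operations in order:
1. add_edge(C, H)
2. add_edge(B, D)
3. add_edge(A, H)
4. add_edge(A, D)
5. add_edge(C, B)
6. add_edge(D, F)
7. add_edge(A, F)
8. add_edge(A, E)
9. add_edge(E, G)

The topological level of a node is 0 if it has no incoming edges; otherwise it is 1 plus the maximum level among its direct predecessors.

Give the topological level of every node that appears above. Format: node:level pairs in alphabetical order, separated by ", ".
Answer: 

Op 1: add_edge(C, H). Edges now: 1
Op 2: add_edge(B, D). Edges now: 2
Op 3: add_edge(A, H). Edges now: 3
Op 4: add_edge(A, D). Edges now: 4
Op 5: add_edge(C, B). Edges now: 5
Op 6: add_edge(D, F). Edges now: 6
Op 7: add_edge(A, F). Edges now: 7
Op 8: add_edge(A, E). Edges now: 8
Op 9: add_edge(E, G). Edges now: 9
Compute levels (Kahn BFS):
  sources (in-degree 0): A, C
  process A: level=0
    A->D: in-degree(D)=1, level(D)>=1
    A->E: in-degree(E)=0, level(E)=1, enqueue
    A->F: in-degree(F)=1, level(F)>=1
    A->H: in-degree(H)=1, level(H)>=1
  process C: level=0
    C->B: in-degree(B)=0, level(B)=1, enqueue
    C->H: in-degree(H)=0, level(H)=1, enqueue
  process E: level=1
    E->G: in-degree(G)=0, level(G)=2, enqueue
  process B: level=1
    B->D: in-degree(D)=0, level(D)=2, enqueue
  process H: level=1
  process G: level=2
  process D: level=2
    D->F: in-degree(F)=0, level(F)=3, enqueue
  process F: level=3
All levels: A:0, B:1, C:0, D:2, E:1, F:3, G:2, H:1

Answer: A:0, B:1, C:0, D:2, E:1, F:3, G:2, H:1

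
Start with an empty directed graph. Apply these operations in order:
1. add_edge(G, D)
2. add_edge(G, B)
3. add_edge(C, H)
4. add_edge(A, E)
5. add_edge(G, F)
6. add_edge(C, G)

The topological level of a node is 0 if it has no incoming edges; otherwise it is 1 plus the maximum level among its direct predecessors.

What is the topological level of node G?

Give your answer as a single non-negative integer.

Answer: 1

Derivation:
Op 1: add_edge(G, D). Edges now: 1
Op 2: add_edge(G, B). Edges now: 2
Op 3: add_edge(C, H). Edges now: 3
Op 4: add_edge(A, E). Edges now: 4
Op 5: add_edge(G, F). Edges now: 5
Op 6: add_edge(C, G). Edges now: 6
Compute levels (Kahn BFS):
  sources (in-degree 0): A, C
  process A: level=0
    A->E: in-degree(E)=0, level(E)=1, enqueue
  process C: level=0
    C->G: in-degree(G)=0, level(G)=1, enqueue
    C->H: in-degree(H)=0, level(H)=1, enqueue
  process E: level=1
  process G: level=1
    G->B: in-degree(B)=0, level(B)=2, enqueue
    G->D: in-degree(D)=0, level(D)=2, enqueue
    G->F: in-degree(F)=0, level(F)=2, enqueue
  process H: level=1
  process B: level=2
  process D: level=2
  process F: level=2
All levels: A:0, B:2, C:0, D:2, E:1, F:2, G:1, H:1
level(G) = 1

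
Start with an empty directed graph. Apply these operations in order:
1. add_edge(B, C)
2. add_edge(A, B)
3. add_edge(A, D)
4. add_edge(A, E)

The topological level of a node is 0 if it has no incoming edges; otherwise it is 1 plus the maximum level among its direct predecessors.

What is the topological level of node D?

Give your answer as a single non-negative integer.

Op 1: add_edge(B, C). Edges now: 1
Op 2: add_edge(A, B). Edges now: 2
Op 3: add_edge(A, D). Edges now: 3
Op 4: add_edge(A, E). Edges now: 4
Compute levels (Kahn BFS):
  sources (in-degree 0): A
  process A: level=0
    A->B: in-degree(B)=0, level(B)=1, enqueue
    A->D: in-degree(D)=0, level(D)=1, enqueue
    A->E: in-degree(E)=0, level(E)=1, enqueue
  process B: level=1
    B->C: in-degree(C)=0, level(C)=2, enqueue
  process D: level=1
  process E: level=1
  process C: level=2
All levels: A:0, B:1, C:2, D:1, E:1
level(D) = 1

Answer: 1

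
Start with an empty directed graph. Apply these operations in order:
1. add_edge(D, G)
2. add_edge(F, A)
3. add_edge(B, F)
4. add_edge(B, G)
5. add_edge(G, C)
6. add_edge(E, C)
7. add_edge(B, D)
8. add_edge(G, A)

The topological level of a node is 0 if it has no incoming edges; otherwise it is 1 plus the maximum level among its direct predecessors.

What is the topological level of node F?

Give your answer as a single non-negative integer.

Answer: 1

Derivation:
Op 1: add_edge(D, G). Edges now: 1
Op 2: add_edge(F, A). Edges now: 2
Op 3: add_edge(B, F). Edges now: 3
Op 4: add_edge(B, G). Edges now: 4
Op 5: add_edge(G, C). Edges now: 5
Op 6: add_edge(E, C). Edges now: 6
Op 7: add_edge(B, D). Edges now: 7
Op 8: add_edge(G, A). Edges now: 8
Compute levels (Kahn BFS):
  sources (in-degree 0): B, E
  process B: level=0
    B->D: in-degree(D)=0, level(D)=1, enqueue
    B->F: in-degree(F)=0, level(F)=1, enqueue
    B->G: in-degree(G)=1, level(G)>=1
  process E: level=0
    E->C: in-degree(C)=1, level(C)>=1
  process D: level=1
    D->G: in-degree(G)=0, level(G)=2, enqueue
  process F: level=1
    F->A: in-degree(A)=1, level(A)>=2
  process G: level=2
    G->A: in-degree(A)=0, level(A)=3, enqueue
    G->C: in-degree(C)=0, level(C)=3, enqueue
  process A: level=3
  process C: level=3
All levels: A:3, B:0, C:3, D:1, E:0, F:1, G:2
level(F) = 1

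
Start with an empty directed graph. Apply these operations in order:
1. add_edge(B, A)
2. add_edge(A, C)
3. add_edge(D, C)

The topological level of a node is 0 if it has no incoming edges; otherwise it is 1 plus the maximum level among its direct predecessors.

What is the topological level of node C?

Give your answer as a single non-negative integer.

Answer: 2

Derivation:
Op 1: add_edge(B, A). Edges now: 1
Op 2: add_edge(A, C). Edges now: 2
Op 3: add_edge(D, C). Edges now: 3
Compute levels (Kahn BFS):
  sources (in-degree 0): B, D
  process B: level=0
    B->A: in-degree(A)=0, level(A)=1, enqueue
  process D: level=0
    D->C: in-degree(C)=1, level(C)>=1
  process A: level=1
    A->C: in-degree(C)=0, level(C)=2, enqueue
  process C: level=2
All levels: A:1, B:0, C:2, D:0
level(C) = 2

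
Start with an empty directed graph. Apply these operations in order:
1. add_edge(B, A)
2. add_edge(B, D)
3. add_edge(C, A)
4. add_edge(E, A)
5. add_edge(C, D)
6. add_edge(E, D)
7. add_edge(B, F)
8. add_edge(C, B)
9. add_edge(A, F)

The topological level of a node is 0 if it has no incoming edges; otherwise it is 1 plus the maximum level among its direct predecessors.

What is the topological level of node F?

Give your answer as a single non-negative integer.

Op 1: add_edge(B, A). Edges now: 1
Op 2: add_edge(B, D). Edges now: 2
Op 3: add_edge(C, A). Edges now: 3
Op 4: add_edge(E, A). Edges now: 4
Op 5: add_edge(C, D). Edges now: 5
Op 6: add_edge(E, D). Edges now: 6
Op 7: add_edge(B, F). Edges now: 7
Op 8: add_edge(C, B). Edges now: 8
Op 9: add_edge(A, F). Edges now: 9
Compute levels (Kahn BFS):
  sources (in-degree 0): C, E
  process C: level=0
    C->A: in-degree(A)=2, level(A)>=1
    C->B: in-degree(B)=0, level(B)=1, enqueue
    C->D: in-degree(D)=2, level(D)>=1
  process E: level=0
    E->A: in-degree(A)=1, level(A)>=1
    E->D: in-degree(D)=1, level(D)>=1
  process B: level=1
    B->A: in-degree(A)=0, level(A)=2, enqueue
    B->D: in-degree(D)=0, level(D)=2, enqueue
    B->F: in-degree(F)=1, level(F)>=2
  process A: level=2
    A->F: in-degree(F)=0, level(F)=3, enqueue
  process D: level=2
  process F: level=3
All levels: A:2, B:1, C:0, D:2, E:0, F:3
level(F) = 3

Answer: 3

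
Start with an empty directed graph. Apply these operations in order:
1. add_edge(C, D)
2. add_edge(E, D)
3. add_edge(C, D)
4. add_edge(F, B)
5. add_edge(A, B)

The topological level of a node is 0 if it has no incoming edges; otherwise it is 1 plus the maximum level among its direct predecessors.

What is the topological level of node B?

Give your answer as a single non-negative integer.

Op 1: add_edge(C, D). Edges now: 1
Op 2: add_edge(E, D). Edges now: 2
Op 3: add_edge(C, D) (duplicate, no change). Edges now: 2
Op 4: add_edge(F, B). Edges now: 3
Op 5: add_edge(A, B). Edges now: 4
Compute levels (Kahn BFS):
  sources (in-degree 0): A, C, E, F
  process A: level=0
    A->B: in-degree(B)=1, level(B)>=1
  process C: level=0
    C->D: in-degree(D)=1, level(D)>=1
  process E: level=0
    E->D: in-degree(D)=0, level(D)=1, enqueue
  process F: level=0
    F->B: in-degree(B)=0, level(B)=1, enqueue
  process D: level=1
  process B: level=1
All levels: A:0, B:1, C:0, D:1, E:0, F:0
level(B) = 1

Answer: 1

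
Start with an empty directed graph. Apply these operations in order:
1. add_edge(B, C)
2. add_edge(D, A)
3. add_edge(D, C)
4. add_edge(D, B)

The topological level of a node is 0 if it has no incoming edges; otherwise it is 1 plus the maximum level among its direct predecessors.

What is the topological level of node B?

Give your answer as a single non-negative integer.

Answer: 1

Derivation:
Op 1: add_edge(B, C). Edges now: 1
Op 2: add_edge(D, A). Edges now: 2
Op 3: add_edge(D, C). Edges now: 3
Op 4: add_edge(D, B). Edges now: 4
Compute levels (Kahn BFS):
  sources (in-degree 0): D
  process D: level=0
    D->A: in-degree(A)=0, level(A)=1, enqueue
    D->B: in-degree(B)=0, level(B)=1, enqueue
    D->C: in-degree(C)=1, level(C)>=1
  process A: level=1
  process B: level=1
    B->C: in-degree(C)=0, level(C)=2, enqueue
  process C: level=2
All levels: A:1, B:1, C:2, D:0
level(B) = 1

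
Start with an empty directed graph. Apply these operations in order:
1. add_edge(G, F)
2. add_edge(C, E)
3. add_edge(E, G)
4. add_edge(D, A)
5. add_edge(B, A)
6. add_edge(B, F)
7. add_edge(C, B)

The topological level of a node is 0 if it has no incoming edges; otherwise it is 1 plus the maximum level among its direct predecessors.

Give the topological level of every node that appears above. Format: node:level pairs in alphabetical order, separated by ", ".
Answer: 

Op 1: add_edge(G, F). Edges now: 1
Op 2: add_edge(C, E). Edges now: 2
Op 3: add_edge(E, G). Edges now: 3
Op 4: add_edge(D, A). Edges now: 4
Op 5: add_edge(B, A). Edges now: 5
Op 6: add_edge(B, F). Edges now: 6
Op 7: add_edge(C, B). Edges now: 7
Compute levels (Kahn BFS):
  sources (in-degree 0): C, D
  process C: level=0
    C->B: in-degree(B)=0, level(B)=1, enqueue
    C->E: in-degree(E)=0, level(E)=1, enqueue
  process D: level=0
    D->A: in-degree(A)=1, level(A)>=1
  process B: level=1
    B->A: in-degree(A)=0, level(A)=2, enqueue
    B->F: in-degree(F)=1, level(F)>=2
  process E: level=1
    E->G: in-degree(G)=0, level(G)=2, enqueue
  process A: level=2
  process G: level=2
    G->F: in-degree(F)=0, level(F)=3, enqueue
  process F: level=3
All levels: A:2, B:1, C:0, D:0, E:1, F:3, G:2

Answer: A:2, B:1, C:0, D:0, E:1, F:3, G:2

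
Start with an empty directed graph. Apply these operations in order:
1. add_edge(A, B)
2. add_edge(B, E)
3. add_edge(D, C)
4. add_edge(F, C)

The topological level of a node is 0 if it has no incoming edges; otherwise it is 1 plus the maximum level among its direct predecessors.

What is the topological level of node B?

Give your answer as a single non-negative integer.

Op 1: add_edge(A, B). Edges now: 1
Op 2: add_edge(B, E). Edges now: 2
Op 3: add_edge(D, C). Edges now: 3
Op 4: add_edge(F, C). Edges now: 4
Compute levels (Kahn BFS):
  sources (in-degree 0): A, D, F
  process A: level=0
    A->B: in-degree(B)=0, level(B)=1, enqueue
  process D: level=0
    D->C: in-degree(C)=1, level(C)>=1
  process F: level=0
    F->C: in-degree(C)=0, level(C)=1, enqueue
  process B: level=1
    B->E: in-degree(E)=0, level(E)=2, enqueue
  process C: level=1
  process E: level=2
All levels: A:0, B:1, C:1, D:0, E:2, F:0
level(B) = 1

Answer: 1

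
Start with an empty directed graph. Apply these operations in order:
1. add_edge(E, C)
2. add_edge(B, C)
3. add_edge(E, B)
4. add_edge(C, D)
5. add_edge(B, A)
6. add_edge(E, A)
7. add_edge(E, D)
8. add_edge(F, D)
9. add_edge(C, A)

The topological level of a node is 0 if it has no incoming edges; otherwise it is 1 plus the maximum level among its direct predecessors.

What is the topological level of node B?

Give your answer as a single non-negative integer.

Op 1: add_edge(E, C). Edges now: 1
Op 2: add_edge(B, C). Edges now: 2
Op 3: add_edge(E, B). Edges now: 3
Op 4: add_edge(C, D). Edges now: 4
Op 5: add_edge(B, A). Edges now: 5
Op 6: add_edge(E, A). Edges now: 6
Op 7: add_edge(E, D). Edges now: 7
Op 8: add_edge(F, D). Edges now: 8
Op 9: add_edge(C, A). Edges now: 9
Compute levels (Kahn BFS):
  sources (in-degree 0): E, F
  process E: level=0
    E->A: in-degree(A)=2, level(A)>=1
    E->B: in-degree(B)=0, level(B)=1, enqueue
    E->C: in-degree(C)=1, level(C)>=1
    E->D: in-degree(D)=2, level(D)>=1
  process F: level=0
    F->D: in-degree(D)=1, level(D)>=1
  process B: level=1
    B->A: in-degree(A)=1, level(A)>=2
    B->C: in-degree(C)=0, level(C)=2, enqueue
  process C: level=2
    C->A: in-degree(A)=0, level(A)=3, enqueue
    C->D: in-degree(D)=0, level(D)=3, enqueue
  process A: level=3
  process D: level=3
All levels: A:3, B:1, C:2, D:3, E:0, F:0
level(B) = 1

Answer: 1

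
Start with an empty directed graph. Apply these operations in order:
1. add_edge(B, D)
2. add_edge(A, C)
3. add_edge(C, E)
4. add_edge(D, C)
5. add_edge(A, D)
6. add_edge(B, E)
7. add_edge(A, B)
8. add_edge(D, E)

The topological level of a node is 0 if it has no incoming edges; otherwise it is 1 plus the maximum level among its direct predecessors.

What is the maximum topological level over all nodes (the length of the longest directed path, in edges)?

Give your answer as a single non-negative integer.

Answer: 4

Derivation:
Op 1: add_edge(B, D). Edges now: 1
Op 2: add_edge(A, C). Edges now: 2
Op 3: add_edge(C, E). Edges now: 3
Op 4: add_edge(D, C). Edges now: 4
Op 5: add_edge(A, D). Edges now: 5
Op 6: add_edge(B, E). Edges now: 6
Op 7: add_edge(A, B). Edges now: 7
Op 8: add_edge(D, E). Edges now: 8
Compute levels (Kahn BFS):
  sources (in-degree 0): A
  process A: level=0
    A->B: in-degree(B)=0, level(B)=1, enqueue
    A->C: in-degree(C)=1, level(C)>=1
    A->D: in-degree(D)=1, level(D)>=1
  process B: level=1
    B->D: in-degree(D)=0, level(D)=2, enqueue
    B->E: in-degree(E)=2, level(E)>=2
  process D: level=2
    D->C: in-degree(C)=0, level(C)=3, enqueue
    D->E: in-degree(E)=1, level(E)>=3
  process C: level=3
    C->E: in-degree(E)=0, level(E)=4, enqueue
  process E: level=4
All levels: A:0, B:1, C:3, D:2, E:4
max level = 4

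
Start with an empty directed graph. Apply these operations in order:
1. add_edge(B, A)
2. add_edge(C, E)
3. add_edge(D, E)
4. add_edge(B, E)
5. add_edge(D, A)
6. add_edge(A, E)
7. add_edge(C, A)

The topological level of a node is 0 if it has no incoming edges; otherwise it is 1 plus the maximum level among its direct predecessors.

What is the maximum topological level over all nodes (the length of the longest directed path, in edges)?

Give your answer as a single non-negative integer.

Answer: 2

Derivation:
Op 1: add_edge(B, A). Edges now: 1
Op 2: add_edge(C, E). Edges now: 2
Op 3: add_edge(D, E). Edges now: 3
Op 4: add_edge(B, E). Edges now: 4
Op 5: add_edge(D, A). Edges now: 5
Op 6: add_edge(A, E). Edges now: 6
Op 7: add_edge(C, A). Edges now: 7
Compute levels (Kahn BFS):
  sources (in-degree 0): B, C, D
  process B: level=0
    B->A: in-degree(A)=2, level(A)>=1
    B->E: in-degree(E)=3, level(E)>=1
  process C: level=0
    C->A: in-degree(A)=1, level(A)>=1
    C->E: in-degree(E)=2, level(E)>=1
  process D: level=0
    D->A: in-degree(A)=0, level(A)=1, enqueue
    D->E: in-degree(E)=1, level(E)>=1
  process A: level=1
    A->E: in-degree(E)=0, level(E)=2, enqueue
  process E: level=2
All levels: A:1, B:0, C:0, D:0, E:2
max level = 2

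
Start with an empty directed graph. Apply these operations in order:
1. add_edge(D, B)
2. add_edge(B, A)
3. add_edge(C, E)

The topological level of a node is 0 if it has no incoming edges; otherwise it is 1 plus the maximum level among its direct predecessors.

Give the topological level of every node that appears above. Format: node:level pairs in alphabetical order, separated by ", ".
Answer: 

Answer: A:2, B:1, C:0, D:0, E:1

Derivation:
Op 1: add_edge(D, B). Edges now: 1
Op 2: add_edge(B, A). Edges now: 2
Op 3: add_edge(C, E). Edges now: 3
Compute levels (Kahn BFS):
  sources (in-degree 0): C, D
  process C: level=0
    C->E: in-degree(E)=0, level(E)=1, enqueue
  process D: level=0
    D->B: in-degree(B)=0, level(B)=1, enqueue
  process E: level=1
  process B: level=1
    B->A: in-degree(A)=0, level(A)=2, enqueue
  process A: level=2
All levels: A:2, B:1, C:0, D:0, E:1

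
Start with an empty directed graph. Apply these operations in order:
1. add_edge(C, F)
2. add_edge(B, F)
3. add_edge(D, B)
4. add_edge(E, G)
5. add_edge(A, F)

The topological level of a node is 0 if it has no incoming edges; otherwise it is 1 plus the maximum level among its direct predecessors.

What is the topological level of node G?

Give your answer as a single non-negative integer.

Answer: 1

Derivation:
Op 1: add_edge(C, F). Edges now: 1
Op 2: add_edge(B, F). Edges now: 2
Op 3: add_edge(D, B). Edges now: 3
Op 4: add_edge(E, G). Edges now: 4
Op 5: add_edge(A, F). Edges now: 5
Compute levels (Kahn BFS):
  sources (in-degree 0): A, C, D, E
  process A: level=0
    A->F: in-degree(F)=2, level(F)>=1
  process C: level=0
    C->F: in-degree(F)=1, level(F)>=1
  process D: level=0
    D->B: in-degree(B)=0, level(B)=1, enqueue
  process E: level=0
    E->G: in-degree(G)=0, level(G)=1, enqueue
  process B: level=1
    B->F: in-degree(F)=0, level(F)=2, enqueue
  process G: level=1
  process F: level=2
All levels: A:0, B:1, C:0, D:0, E:0, F:2, G:1
level(G) = 1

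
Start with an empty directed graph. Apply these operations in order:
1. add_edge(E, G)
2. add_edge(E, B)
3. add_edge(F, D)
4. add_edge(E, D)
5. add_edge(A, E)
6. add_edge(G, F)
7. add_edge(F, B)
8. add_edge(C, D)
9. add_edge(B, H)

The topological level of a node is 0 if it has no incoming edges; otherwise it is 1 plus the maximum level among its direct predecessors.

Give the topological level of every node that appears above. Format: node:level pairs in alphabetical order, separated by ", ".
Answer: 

Op 1: add_edge(E, G). Edges now: 1
Op 2: add_edge(E, B). Edges now: 2
Op 3: add_edge(F, D). Edges now: 3
Op 4: add_edge(E, D). Edges now: 4
Op 5: add_edge(A, E). Edges now: 5
Op 6: add_edge(G, F). Edges now: 6
Op 7: add_edge(F, B). Edges now: 7
Op 8: add_edge(C, D). Edges now: 8
Op 9: add_edge(B, H). Edges now: 9
Compute levels (Kahn BFS):
  sources (in-degree 0): A, C
  process A: level=0
    A->E: in-degree(E)=0, level(E)=1, enqueue
  process C: level=0
    C->D: in-degree(D)=2, level(D)>=1
  process E: level=1
    E->B: in-degree(B)=1, level(B)>=2
    E->D: in-degree(D)=1, level(D)>=2
    E->G: in-degree(G)=0, level(G)=2, enqueue
  process G: level=2
    G->F: in-degree(F)=0, level(F)=3, enqueue
  process F: level=3
    F->B: in-degree(B)=0, level(B)=4, enqueue
    F->D: in-degree(D)=0, level(D)=4, enqueue
  process B: level=4
    B->H: in-degree(H)=0, level(H)=5, enqueue
  process D: level=4
  process H: level=5
All levels: A:0, B:4, C:0, D:4, E:1, F:3, G:2, H:5

Answer: A:0, B:4, C:0, D:4, E:1, F:3, G:2, H:5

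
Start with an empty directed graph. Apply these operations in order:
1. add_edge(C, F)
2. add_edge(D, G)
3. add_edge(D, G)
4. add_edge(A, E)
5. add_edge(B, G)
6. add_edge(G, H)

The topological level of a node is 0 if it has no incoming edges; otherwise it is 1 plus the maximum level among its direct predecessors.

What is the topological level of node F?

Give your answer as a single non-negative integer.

Op 1: add_edge(C, F). Edges now: 1
Op 2: add_edge(D, G). Edges now: 2
Op 3: add_edge(D, G) (duplicate, no change). Edges now: 2
Op 4: add_edge(A, E). Edges now: 3
Op 5: add_edge(B, G). Edges now: 4
Op 6: add_edge(G, H). Edges now: 5
Compute levels (Kahn BFS):
  sources (in-degree 0): A, B, C, D
  process A: level=0
    A->E: in-degree(E)=0, level(E)=1, enqueue
  process B: level=0
    B->G: in-degree(G)=1, level(G)>=1
  process C: level=0
    C->F: in-degree(F)=0, level(F)=1, enqueue
  process D: level=0
    D->G: in-degree(G)=0, level(G)=1, enqueue
  process E: level=1
  process F: level=1
  process G: level=1
    G->H: in-degree(H)=0, level(H)=2, enqueue
  process H: level=2
All levels: A:0, B:0, C:0, D:0, E:1, F:1, G:1, H:2
level(F) = 1

Answer: 1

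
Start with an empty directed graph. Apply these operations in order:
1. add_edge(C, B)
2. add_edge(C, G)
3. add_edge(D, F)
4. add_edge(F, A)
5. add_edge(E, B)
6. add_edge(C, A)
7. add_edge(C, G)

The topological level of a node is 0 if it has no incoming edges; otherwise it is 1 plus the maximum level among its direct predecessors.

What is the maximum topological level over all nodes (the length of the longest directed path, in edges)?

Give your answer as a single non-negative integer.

Op 1: add_edge(C, B). Edges now: 1
Op 2: add_edge(C, G). Edges now: 2
Op 3: add_edge(D, F). Edges now: 3
Op 4: add_edge(F, A). Edges now: 4
Op 5: add_edge(E, B). Edges now: 5
Op 6: add_edge(C, A). Edges now: 6
Op 7: add_edge(C, G) (duplicate, no change). Edges now: 6
Compute levels (Kahn BFS):
  sources (in-degree 0): C, D, E
  process C: level=0
    C->A: in-degree(A)=1, level(A)>=1
    C->B: in-degree(B)=1, level(B)>=1
    C->G: in-degree(G)=0, level(G)=1, enqueue
  process D: level=0
    D->F: in-degree(F)=0, level(F)=1, enqueue
  process E: level=0
    E->B: in-degree(B)=0, level(B)=1, enqueue
  process G: level=1
  process F: level=1
    F->A: in-degree(A)=0, level(A)=2, enqueue
  process B: level=1
  process A: level=2
All levels: A:2, B:1, C:0, D:0, E:0, F:1, G:1
max level = 2

Answer: 2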